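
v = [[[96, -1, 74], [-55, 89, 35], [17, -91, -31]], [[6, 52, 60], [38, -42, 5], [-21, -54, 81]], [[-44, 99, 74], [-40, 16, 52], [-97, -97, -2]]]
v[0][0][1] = -1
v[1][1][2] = 5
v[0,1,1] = 89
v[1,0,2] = 60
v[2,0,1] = 99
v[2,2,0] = -97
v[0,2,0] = 17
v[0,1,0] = -55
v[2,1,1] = 16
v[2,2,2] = -2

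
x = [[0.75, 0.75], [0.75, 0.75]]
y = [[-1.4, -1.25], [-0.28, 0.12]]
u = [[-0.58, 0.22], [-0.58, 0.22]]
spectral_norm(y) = 1.88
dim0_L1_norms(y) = [1.68, 1.37]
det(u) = 0.00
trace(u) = -0.36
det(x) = 0.00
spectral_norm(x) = 1.50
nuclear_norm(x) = 1.50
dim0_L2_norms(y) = [1.43, 1.26]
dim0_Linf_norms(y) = [1.4, 1.25]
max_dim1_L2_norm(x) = 1.06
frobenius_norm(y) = 1.90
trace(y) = -1.28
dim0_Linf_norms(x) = [0.75, 0.75]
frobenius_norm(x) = 1.50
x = u @ y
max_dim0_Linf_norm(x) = 0.75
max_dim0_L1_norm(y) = 1.68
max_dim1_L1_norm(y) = 2.65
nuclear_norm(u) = 0.88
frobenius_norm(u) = 0.88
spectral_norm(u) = 0.88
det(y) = -0.52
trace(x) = 1.50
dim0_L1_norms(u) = [1.16, 0.44]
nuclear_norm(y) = 2.16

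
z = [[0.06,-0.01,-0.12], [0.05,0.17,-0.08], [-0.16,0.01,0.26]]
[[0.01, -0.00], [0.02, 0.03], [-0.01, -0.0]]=z@[[-0.05, 0.15],[0.08, 0.14],[-0.08, 0.07]]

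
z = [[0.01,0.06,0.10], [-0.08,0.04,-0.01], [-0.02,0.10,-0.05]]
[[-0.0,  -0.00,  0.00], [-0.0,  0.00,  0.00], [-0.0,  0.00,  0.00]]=z @ [[0.02, -0.01, -0.04], [-0.02, -0.01, 0.02], [-0.01, -0.02, -0.0]]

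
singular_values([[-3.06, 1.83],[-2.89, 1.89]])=[4.96, 0.1]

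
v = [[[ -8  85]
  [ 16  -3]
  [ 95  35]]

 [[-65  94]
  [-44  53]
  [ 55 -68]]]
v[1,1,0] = -44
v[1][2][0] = 55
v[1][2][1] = -68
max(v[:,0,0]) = -8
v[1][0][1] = 94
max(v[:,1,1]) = 53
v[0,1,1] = -3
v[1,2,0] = 55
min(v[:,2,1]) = -68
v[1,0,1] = 94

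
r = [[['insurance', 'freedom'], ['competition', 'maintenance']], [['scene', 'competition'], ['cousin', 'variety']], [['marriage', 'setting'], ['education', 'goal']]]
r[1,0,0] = 'scene'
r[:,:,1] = [['freedom', 'maintenance'], ['competition', 'variety'], ['setting', 'goal']]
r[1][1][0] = 'cousin'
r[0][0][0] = 'insurance'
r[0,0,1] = 'freedom'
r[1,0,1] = 'competition'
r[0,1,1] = 'maintenance'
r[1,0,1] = 'competition'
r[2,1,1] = 'goal'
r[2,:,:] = [['marriage', 'setting'], ['education', 'goal']]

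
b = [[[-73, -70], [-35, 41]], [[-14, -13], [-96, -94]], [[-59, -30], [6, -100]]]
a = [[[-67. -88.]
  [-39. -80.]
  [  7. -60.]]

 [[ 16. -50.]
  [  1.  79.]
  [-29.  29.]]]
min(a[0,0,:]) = -88.0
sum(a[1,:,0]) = -12.0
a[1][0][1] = -50.0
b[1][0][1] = -13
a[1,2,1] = 29.0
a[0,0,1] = -88.0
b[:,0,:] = [[-73, -70], [-14, -13], [-59, -30]]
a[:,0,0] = [-67.0, 16.0]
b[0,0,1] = -70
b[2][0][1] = -30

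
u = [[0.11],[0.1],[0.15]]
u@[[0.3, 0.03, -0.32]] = [[0.03, 0.00, -0.04], [0.03, 0.0, -0.03], [0.04, 0.00, -0.05]]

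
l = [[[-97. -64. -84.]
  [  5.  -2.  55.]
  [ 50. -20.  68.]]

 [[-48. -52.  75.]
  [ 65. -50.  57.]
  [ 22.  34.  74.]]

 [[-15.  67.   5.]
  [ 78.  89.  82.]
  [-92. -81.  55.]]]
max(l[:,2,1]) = 34.0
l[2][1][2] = 82.0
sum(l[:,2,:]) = 110.0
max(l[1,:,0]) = 65.0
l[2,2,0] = -92.0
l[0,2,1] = -20.0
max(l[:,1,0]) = 78.0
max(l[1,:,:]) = 75.0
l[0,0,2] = -84.0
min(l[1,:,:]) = -52.0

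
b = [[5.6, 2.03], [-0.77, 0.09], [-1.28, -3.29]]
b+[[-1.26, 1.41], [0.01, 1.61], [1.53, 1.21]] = [[4.34, 3.44], [-0.76, 1.70], [0.25, -2.08]]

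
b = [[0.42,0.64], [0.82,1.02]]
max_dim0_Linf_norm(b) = 1.02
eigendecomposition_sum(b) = [[-0.04,  0.03], [0.03,  -0.02]] + [[0.46, 0.61], [0.79, 1.04]]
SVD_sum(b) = [[0.46, 0.61], [0.79, 1.04]] + [[-0.04, 0.03], [0.03, -0.02]]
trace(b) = 1.44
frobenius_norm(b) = 1.52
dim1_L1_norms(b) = [1.06, 1.84]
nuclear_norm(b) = 1.58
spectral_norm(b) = 1.51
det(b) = -0.10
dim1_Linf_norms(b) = [0.64, 1.02]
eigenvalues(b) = [-0.06, 1.5]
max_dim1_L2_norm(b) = 1.31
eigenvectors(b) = [[-0.80, -0.51], [0.60, -0.86]]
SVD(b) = [[-0.50, -0.86],  [-0.86, 0.5]] @ diag([1.5148433382418949, 0.06363694354815604]) @ [[-0.61, -0.79],[0.79, -0.61]]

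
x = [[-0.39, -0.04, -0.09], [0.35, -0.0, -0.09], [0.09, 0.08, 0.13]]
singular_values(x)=[0.53, 0.19, 0.03]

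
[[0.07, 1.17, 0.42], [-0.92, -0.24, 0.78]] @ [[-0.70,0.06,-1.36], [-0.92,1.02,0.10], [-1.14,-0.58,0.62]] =[[-1.60, 0.95, 0.28], [-0.02, -0.75, 1.71]]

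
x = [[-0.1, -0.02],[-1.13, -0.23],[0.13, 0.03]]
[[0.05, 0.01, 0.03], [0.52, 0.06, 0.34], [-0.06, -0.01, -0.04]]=x@[[-0.43,-0.13,-0.3], [-0.14,0.36,0.00]]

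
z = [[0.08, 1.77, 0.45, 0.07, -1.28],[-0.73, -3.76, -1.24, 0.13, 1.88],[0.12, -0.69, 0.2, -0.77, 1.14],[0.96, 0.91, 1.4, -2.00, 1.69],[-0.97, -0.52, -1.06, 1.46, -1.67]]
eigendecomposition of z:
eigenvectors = [[-0.36+0.04j,(-0.36-0.04j),-0.51+0.00j,(-0.25+0j),0.57+0.00j], [(0.73+0j),(0.73-0j),0.14+0.00j,-0.22+0.00j,(-0.49+0j)], [0.12-0.15j,(0.12+0.15j),(-0.4+0j),(0.86+0j),0.31+0.00j], [(-0.2-0.39j),(-0.2+0.39j),(-0.73+0j),(0.39+0j),-0.20+0.00j], [(0.09+0.31j),0.09-0.31j,-0.16+0.00j,0.01+0.00j,-0.55+0.00j]]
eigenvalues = [(-3.4+0.94j), (-3.4-0.94j), (-0.35+0j), 0j, (-0+0j)]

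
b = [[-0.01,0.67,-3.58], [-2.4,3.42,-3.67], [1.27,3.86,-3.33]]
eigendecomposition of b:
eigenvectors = [[(0.25+0.49j), 0.25-0.49j, -0.40+0.00j],[0.26+0.46j, (0.26-0.46j), 0.81+0.00j],[(0.65+0j), 0.65-0.00j, (0.44+0j)]]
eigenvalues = [(-1.26+3.73j), (-1.26-3.73j), (2.6+0j)]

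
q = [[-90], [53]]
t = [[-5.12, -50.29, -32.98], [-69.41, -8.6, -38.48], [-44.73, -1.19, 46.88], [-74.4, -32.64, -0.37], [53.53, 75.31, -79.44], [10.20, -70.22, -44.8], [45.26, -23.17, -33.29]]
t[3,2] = -0.37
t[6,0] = 45.26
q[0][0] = -90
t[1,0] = -69.41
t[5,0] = 10.2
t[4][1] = 75.31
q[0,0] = -90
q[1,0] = 53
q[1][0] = 53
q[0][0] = -90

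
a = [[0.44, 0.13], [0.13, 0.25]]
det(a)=0.093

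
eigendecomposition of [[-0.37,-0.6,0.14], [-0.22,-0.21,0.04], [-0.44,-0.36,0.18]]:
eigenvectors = [[0.71+0.00j, (-0.15+0.32j), -0.15-0.32j],  [(0.37+0j), -0.07-0.23j, -0.07+0.23j],  [0.60+0.00j, (-0.9+0j), -0.90-0.00j]]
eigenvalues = [(-0.57+0j), (0.08+0.07j), (0.08-0.07j)]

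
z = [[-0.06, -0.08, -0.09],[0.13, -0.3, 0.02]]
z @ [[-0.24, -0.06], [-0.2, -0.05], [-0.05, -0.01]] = [[0.03, 0.01], [0.03, 0.01]]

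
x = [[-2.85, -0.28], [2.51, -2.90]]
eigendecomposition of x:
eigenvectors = [[0.01+0.32j, (0.01-0.32j)], [(0.95+0j), (0.95-0j)]]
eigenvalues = [(-2.87+0.84j), (-2.87-0.84j)]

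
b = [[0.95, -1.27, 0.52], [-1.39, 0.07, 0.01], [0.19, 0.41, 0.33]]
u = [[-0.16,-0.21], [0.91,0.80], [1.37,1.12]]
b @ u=[[-0.6, -0.63],[0.3, 0.36],[0.79, 0.66]]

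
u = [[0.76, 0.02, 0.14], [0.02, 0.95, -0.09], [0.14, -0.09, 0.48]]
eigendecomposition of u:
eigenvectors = [[-0.37, 0.93, 0.03], [0.17, 0.10, -0.98], [0.91, 0.36, 0.19]]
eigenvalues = [0.41, 0.82, 0.97]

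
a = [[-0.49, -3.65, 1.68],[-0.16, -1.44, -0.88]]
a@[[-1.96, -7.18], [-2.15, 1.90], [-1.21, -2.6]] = [[6.78, -7.78],[4.47, 0.70]]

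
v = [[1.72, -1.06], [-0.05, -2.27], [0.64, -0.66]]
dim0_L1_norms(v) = [2.41, 3.99]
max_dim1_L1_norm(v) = 2.78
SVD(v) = [[-0.61, 0.71], [-0.73, -0.68], [-0.31, 0.19]] @ diag([2.7838943604738886, 1.5272629733355285]) @ [[-0.44, 0.90], [0.9, 0.44]]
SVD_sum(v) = [[0.75, -1.53], [0.88, -1.82], [0.38, -0.79]] + [[0.97, 0.47], [-0.93, -0.45], [0.26, 0.13]]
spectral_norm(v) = 2.78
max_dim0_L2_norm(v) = 2.59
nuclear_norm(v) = 4.31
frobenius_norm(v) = 3.18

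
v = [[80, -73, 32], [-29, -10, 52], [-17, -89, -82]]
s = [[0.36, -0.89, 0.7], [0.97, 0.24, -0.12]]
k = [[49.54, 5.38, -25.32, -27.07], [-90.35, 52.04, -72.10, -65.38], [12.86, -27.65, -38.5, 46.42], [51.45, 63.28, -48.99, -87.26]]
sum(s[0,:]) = 0.17799999999999994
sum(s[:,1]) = -0.653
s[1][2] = -0.124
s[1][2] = -0.124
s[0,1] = -0.889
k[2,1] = -27.65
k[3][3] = -87.26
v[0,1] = -73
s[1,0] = 0.972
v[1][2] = 52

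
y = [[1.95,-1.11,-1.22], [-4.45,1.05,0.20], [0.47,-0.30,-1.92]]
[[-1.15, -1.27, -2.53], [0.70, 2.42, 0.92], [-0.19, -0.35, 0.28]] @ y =[[2.22, 0.70, 6.01], [-8.97, 1.49, -2.14], [1.32, -0.24, -0.38]]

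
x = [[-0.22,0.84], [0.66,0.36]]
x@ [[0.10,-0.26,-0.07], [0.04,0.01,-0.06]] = [[0.01, 0.07, -0.03], [0.08, -0.17, -0.07]]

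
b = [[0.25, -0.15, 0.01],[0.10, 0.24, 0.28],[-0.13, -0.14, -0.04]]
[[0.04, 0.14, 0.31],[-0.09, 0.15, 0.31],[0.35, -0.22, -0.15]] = b@ [[-1.1,1.02,1.11], [-1.99,0.71,-0.19], [1.79,-0.42,0.86]]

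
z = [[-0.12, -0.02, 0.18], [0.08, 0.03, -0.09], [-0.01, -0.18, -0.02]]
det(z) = -0.001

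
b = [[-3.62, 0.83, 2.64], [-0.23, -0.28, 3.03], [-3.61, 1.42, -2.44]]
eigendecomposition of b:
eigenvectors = [[0.02+0.57j, (0.02-0.57j), (-0.3+0j)], [0.37+0.36j, (0.37-0.36j), (-0.95+0j)], [-0.64+0.00j, -0.64-0.00j, -0.11+0.00j]]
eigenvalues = [(-3.17+2.43j), (-3.17-2.43j), 0j]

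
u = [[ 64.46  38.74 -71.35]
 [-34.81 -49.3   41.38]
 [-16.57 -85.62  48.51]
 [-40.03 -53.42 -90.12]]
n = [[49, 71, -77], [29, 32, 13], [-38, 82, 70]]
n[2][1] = 82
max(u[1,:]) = 41.38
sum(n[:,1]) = 185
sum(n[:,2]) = 6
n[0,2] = -77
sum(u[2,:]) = -53.68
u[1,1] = -49.3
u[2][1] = -85.62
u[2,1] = -85.62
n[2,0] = -38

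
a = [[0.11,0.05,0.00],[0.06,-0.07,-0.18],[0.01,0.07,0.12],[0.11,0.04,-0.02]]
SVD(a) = [[-0.05, 0.69, 0.7], [-0.83, 0.04, -0.22], [0.54, 0.29, -0.42], [-0.13, 0.66, -0.54]] @ diag([0.242719641446628, 0.17345564193307456, 0.0005620832726279784]) @ [[-0.26,  0.36,  0.89], [0.89,  0.45,  0.08], [0.37,  -0.82,  0.44]]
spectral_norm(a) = 0.24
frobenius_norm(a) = 0.30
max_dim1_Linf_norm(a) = 0.18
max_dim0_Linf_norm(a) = 0.18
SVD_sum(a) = [[0.00, -0.00, -0.01], [0.05, -0.07, -0.18], [-0.03, 0.05, 0.12], [0.01, -0.01, -0.03]] + [[0.11, 0.05, 0.01], [0.01, 0.00, 0.00], [0.04, 0.02, 0.00], [0.10, 0.05, 0.01]] + [[0.0, -0.00, 0.00], [-0.0, 0.0, -0.00], [-0.0, 0.0, -0.0], [-0.0, 0.0, -0.0]]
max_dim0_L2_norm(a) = 0.22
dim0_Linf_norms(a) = [0.11, 0.07, 0.18]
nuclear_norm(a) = 0.42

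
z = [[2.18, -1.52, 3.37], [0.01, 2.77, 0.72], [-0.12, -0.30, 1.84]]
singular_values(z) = [4.58, 2.86, 0.98]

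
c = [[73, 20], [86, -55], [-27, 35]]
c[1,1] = -55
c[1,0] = 86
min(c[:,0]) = -27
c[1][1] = -55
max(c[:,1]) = 35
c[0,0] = 73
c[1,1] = -55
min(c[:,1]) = -55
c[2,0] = -27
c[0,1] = 20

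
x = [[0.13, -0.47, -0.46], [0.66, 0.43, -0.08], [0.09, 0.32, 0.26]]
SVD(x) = [[0.51, 0.72, 0.47], [-0.74, 0.64, -0.18], [-0.43, -0.25, 0.87]] @ diag([0.8856346542705276, 0.6845934545878701, 0.037189529313625666]) @ [[-0.52, -0.79, -0.33],[0.72, -0.21, -0.66],[0.45, -0.58, 0.68]]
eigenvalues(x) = [(0.39+0.63j), (0.39-0.63j), (0.04+0j)]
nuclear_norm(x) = 1.61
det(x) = 0.02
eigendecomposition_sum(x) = [[0.06+0.30j, (-0.23+0.18j), -0.24-0.03j],  [0.34-0.08j, (0.21+0.25j), -0.03+0.27j],  [0.04-0.17j, 0.16-0.04j, (0.12+0.07j)]] + [[0.06-0.30j, -0.23-0.18j, (-0.24+0.03j)], [(0.34+0.08j), 0.21-0.25j, (-0.03-0.27j)], [0.04+0.17j, 0.16+0.04j, 0.12-0.07j]] + [[(0.01-0j),(-0-0j),(0.02-0j)], [(-0.01+0j),0j,-0.02+0.00j], [(0.01-0j),(-0.01-0j),0.03-0.00j]]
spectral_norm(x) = 0.89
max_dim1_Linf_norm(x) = 0.66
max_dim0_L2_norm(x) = 0.71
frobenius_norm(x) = 1.12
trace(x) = 0.82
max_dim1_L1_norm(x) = 1.17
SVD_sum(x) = [[-0.24, -0.36, -0.15], [0.34, 0.52, 0.21], [0.20, 0.3, 0.12]] + [[0.36, -0.1, -0.32], [0.32, -0.09, -0.29], [-0.13, 0.04, 0.11]] + [[0.01, -0.01, 0.01], [-0.0, 0.00, -0.0], [0.01, -0.02, 0.02]]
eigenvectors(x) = [[(0.02-0.62j), 0.02+0.62j, 0.43+0.00j], [-0.70+0.00j, (-0.7-0j), -0.59+0.00j], [(-0.16+0.32j), -0.16-0.32j, (0.68+0j)]]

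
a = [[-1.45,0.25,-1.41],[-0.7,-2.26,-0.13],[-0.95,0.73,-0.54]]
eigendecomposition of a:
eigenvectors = [[0.61+0.00j,(-0.05+0.59j),(-0.05-0.59j)], [(-0.13+0j),-0.70+0.00j,(-0.7-0j)], [(-0.78+0j),0.13+0.37j,0.13-0.37j]]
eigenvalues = [(0.31+0j), (-2.28+0.66j), (-2.28-0.66j)]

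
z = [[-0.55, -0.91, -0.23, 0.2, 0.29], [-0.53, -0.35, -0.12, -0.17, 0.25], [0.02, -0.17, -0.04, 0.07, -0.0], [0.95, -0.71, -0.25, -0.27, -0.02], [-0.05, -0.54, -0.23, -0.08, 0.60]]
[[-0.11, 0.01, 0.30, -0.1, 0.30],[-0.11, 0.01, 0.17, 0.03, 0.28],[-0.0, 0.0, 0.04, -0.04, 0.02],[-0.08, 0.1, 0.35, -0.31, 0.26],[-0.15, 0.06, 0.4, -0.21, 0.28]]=z @ [[0.03,  0.06,  0.10,  -0.25,  -0.11],[0.09,  -0.04,  -0.3,  0.17,  -0.3],[0.03,  0.01,  -0.03,  -0.06,  -0.12],[0.16,  -0.06,  -0.15,  -0.10,  -0.44],[-0.13,  0.07,  0.37,  -0.26,  0.09]]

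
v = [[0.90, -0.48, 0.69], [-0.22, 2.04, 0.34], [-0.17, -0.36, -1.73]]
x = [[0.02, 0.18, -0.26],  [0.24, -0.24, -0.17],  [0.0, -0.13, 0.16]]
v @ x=[[-0.1, 0.19, -0.04], [0.49, -0.57, -0.24], [-0.09, 0.28, -0.17]]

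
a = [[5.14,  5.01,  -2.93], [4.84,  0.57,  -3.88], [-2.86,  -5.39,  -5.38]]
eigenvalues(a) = [9.91, -1.73, -7.85]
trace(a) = 0.33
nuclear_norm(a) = 19.58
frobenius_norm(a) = 12.85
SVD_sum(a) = [[5.49, 4.98, -0.85], [3.22, 2.93, -0.5], [-3.74, -3.40, 0.58]] + [[0.35, -0.67, -1.65],  [0.82, -1.56, -3.87],  [1.22, -2.32, -5.75]] + [[-0.7, 0.69, -0.43], [0.8, -0.79, 0.49], [-0.34, 0.33, -0.21]]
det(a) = 134.46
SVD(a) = [[-0.74, -0.23, 0.63], [-0.44, -0.54, -0.72], [0.51, -0.81, 0.3]] @ diag([10.038736933845168, 7.834991089052824, 1.70946641017473]) @ [[-0.74, -0.67, 0.11],[-0.19, 0.37, 0.91],[-0.65, 0.65, -0.4]]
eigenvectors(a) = [[0.77, 0.64, 0.06], [0.54, -0.63, 0.39], [-0.33, 0.43, 0.92]]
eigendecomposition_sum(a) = [[5.84, 4.43, -2.24], [4.08, 3.09, -1.57], [-2.53, -1.92, 0.97]] + [[-0.71, 0.83, -0.31], [0.7, -0.81, 0.3], [-0.47, 0.55, -0.21]] + [[0.01, -0.25, -0.38], [0.06, -1.71, -2.62], [0.15, -4.02, -6.15]]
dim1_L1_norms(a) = [13.08, 9.29, 13.63]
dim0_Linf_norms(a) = [5.14, 5.39, 5.38]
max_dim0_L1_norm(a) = 12.84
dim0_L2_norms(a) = [7.62, 7.38, 7.25]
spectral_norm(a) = 10.04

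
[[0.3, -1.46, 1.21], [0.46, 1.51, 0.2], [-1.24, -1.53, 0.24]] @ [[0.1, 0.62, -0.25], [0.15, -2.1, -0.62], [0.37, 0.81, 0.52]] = [[0.26, 4.23, 1.46], [0.35, -2.72, -0.95], [-0.26, 2.64, 1.38]]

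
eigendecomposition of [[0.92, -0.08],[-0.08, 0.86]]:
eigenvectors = [[0.82, 0.57], [-0.57, 0.82]]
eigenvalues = [0.98, 0.8]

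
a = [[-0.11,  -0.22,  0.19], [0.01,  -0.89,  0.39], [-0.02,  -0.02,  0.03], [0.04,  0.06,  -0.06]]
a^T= [[-0.11,0.01,-0.02,0.04],[-0.22,-0.89,-0.02,0.06],[0.19,0.39,0.03,-0.06]]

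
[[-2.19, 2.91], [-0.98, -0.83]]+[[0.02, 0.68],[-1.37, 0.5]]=[[-2.17, 3.59], [-2.35, -0.33]]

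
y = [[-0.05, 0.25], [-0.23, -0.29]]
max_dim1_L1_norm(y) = 0.52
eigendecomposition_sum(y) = [[(-0.02+0.15j), (0.13+0.1j)],[-0.11-0.09j, -0.14+0.05j]] + [[-0.02-0.15j, (0.12-0.1j)], [(-0.11+0.09j), (-0.14-0.05j)]]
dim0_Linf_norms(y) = [0.23, 0.29]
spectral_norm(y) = 0.41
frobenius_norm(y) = 0.45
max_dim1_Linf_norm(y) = 0.29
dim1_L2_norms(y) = [0.25, 0.37]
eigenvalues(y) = [(-0.17+0.21j), (-0.17-0.21j)]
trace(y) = -0.34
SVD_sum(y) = [[0.09, 0.19],[-0.15, -0.33]] + [[-0.14, 0.06], [-0.08, 0.04]]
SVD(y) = [[-0.50, 0.87],[0.87, 0.50]] @ diag([0.4145247691849778, 0.17369287760913188]) @ [[-0.42,  -0.91], [-0.91,  0.42]]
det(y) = 0.07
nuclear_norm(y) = 0.59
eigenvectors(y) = [[0.72+0.00j, 0.72-0.00j], [-0.35+0.60j, (-0.35-0.6j)]]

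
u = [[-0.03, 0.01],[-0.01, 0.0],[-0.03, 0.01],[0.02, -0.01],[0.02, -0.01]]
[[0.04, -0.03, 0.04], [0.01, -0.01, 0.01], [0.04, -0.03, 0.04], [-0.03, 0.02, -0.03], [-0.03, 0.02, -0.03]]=u @ [[-1.04, 0.61, -0.98], [1.25, -1.01, 1.03]]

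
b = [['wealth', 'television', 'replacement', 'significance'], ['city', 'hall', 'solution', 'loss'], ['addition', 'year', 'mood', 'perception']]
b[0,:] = ['wealth', 'television', 'replacement', 'significance']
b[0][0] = 'wealth'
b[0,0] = 'wealth'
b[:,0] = ['wealth', 'city', 'addition']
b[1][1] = 'hall'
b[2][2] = 'mood'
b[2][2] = 'mood'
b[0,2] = 'replacement'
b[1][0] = 'city'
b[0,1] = 'television'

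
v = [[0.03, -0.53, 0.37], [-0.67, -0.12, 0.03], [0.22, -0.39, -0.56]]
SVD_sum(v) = [[-0.09, 0.02, 0.08], [-0.38, 0.08, 0.32], [0.44, -0.10, -0.37]] + [[-0.07,-0.55,0.06], [-0.03,-0.21,0.02], [-0.04,-0.29,0.03]] + [[0.20, -0.0, 0.23], [-0.26, 0.0, -0.31], [-0.18, 0.0, -0.22]]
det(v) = 0.30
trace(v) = -0.65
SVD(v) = [[0.16, 0.84, 0.52], [0.64, 0.32, -0.70], [-0.75, 0.45, -0.49]] @ diag([0.7835038459396181, 0.6652673783857509, 0.5835589418846889]) @ [[-0.76, 0.17, 0.63], [-0.13, -0.99, 0.10], [0.64, -0.01, 0.77]]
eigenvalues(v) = [(0.65+0j), (-0.65+0.21j), (-0.65-0.21j)]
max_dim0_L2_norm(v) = 0.71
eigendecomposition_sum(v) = [[(0.35+0j), (-0.29+0j), (0.1+0j)], [(-0.3+0j), 0.25-0.00j, -0.09-0.00j], [0.16+0.00j, -0.13+0.00j, (0.05+0j)]] + [[-0.16+0.01j,(-0.12+0.14j),(0.13+0.24j)],[(-0.18-0.05j),-0.19+0.11j,0.06+0.32j],[(0.03-0.18j),(-0.13-0.16j),-0.30+0.10j]] + [[(-0.16-0.01j), (-0.12-0.14j), 0.13-0.24j],[-0.18+0.05j, -0.19-0.11j, 0.06-0.32j],[0.03+0.18j, (-0.13+0.16j), (-0.3-0.1j)]]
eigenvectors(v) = [[(0.72+0j), 0.49-0.17j, (0.49+0.17j)],[(-0.61+0j), 0.61+0.00j, 0.61-0.00j],[0.33+0.00j, 0.08+0.59j, 0.08-0.59j]]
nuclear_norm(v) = 2.03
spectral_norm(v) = 0.78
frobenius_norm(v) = 1.18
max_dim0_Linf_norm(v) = 0.67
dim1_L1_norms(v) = [0.93, 0.82, 1.17]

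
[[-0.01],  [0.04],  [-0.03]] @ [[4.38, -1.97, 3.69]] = [[-0.04, 0.02, -0.04], [0.18, -0.08, 0.15], [-0.13, 0.06, -0.11]]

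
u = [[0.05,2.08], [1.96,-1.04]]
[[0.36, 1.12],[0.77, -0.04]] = u @ [[0.48,0.26], [0.16,0.53]]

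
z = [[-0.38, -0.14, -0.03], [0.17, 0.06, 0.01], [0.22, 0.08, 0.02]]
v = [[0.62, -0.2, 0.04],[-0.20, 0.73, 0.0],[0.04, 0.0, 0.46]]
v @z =[[-0.26, -0.10, -0.02],[0.2, 0.07, 0.01],[0.09, 0.03, 0.01]]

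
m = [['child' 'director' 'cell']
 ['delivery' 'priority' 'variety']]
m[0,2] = 'cell'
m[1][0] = 'delivery'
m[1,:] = ['delivery', 'priority', 'variety']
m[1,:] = ['delivery', 'priority', 'variety']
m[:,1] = ['director', 'priority']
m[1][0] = 'delivery'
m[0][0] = 'child'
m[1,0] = 'delivery'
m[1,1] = 'priority'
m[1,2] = 'variety'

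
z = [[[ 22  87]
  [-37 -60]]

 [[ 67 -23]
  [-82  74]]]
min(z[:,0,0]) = 22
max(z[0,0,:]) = 87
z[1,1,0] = -82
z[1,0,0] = 67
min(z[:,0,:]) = -23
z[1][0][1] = -23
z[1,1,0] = -82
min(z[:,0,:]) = -23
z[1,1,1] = 74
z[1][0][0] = 67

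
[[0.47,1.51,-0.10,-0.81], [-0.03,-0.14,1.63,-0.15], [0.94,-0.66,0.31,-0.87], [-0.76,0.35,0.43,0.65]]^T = [[0.47,  -0.03,  0.94,  -0.76], [1.51,  -0.14,  -0.66,  0.35], [-0.1,  1.63,  0.31,  0.43], [-0.81,  -0.15,  -0.87,  0.65]]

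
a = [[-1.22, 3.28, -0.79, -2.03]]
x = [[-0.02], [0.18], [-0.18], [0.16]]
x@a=[[0.02, -0.07, 0.02, 0.04], [-0.22, 0.59, -0.14, -0.37], [0.22, -0.59, 0.14, 0.37], [-0.2, 0.52, -0.13, -0.32]]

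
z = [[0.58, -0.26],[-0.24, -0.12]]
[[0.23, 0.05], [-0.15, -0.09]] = z @ [[0.5,0.22],[0.22,0.28]]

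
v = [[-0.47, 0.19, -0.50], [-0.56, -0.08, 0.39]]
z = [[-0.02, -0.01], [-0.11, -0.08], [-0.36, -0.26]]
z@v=[[0.02, -0.00, 0.01], [0.1, -0.01, 0.02], [0.31, -0.05, 0.08]]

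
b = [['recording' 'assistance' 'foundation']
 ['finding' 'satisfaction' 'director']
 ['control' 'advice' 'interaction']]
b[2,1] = 'advice'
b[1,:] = ['finding', 'satisfaction', 'director']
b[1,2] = 'director'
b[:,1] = ['assistance', 'satisfaction', 'advice']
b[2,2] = 'interaction'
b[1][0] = 'finding'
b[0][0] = 'recording'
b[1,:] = ['finding', 'satisfaction', 'director']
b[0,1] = 'assistance'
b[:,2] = ['foundation', 'director', 'interaction']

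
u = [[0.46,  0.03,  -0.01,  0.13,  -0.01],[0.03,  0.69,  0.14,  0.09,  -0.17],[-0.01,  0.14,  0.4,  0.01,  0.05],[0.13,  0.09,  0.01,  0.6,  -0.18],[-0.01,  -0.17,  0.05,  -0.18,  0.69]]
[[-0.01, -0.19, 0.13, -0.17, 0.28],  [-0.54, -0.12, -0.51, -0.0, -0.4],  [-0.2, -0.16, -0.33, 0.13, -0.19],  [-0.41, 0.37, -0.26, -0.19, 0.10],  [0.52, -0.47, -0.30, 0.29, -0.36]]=u @ [[0.16, -0.58, 0.48, -0.32, 0.67], [-0.52, -0.32, -0.77, 0.07, -0.76], [-0.37, -0.24, -0.44, 0.26, -0.1], [-0.48, 0.61, -0.64, -0.15, -0.08], [0.53, -0.59, -0.75, 0.38, -0.72]]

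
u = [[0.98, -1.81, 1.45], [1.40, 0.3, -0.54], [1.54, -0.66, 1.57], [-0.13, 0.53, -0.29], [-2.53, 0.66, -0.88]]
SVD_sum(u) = [[1.68, -0.93, 1.12], [0.5, -0.28, 0.33], [1.69, -0.93, 1.12], [-0.35, 0.19, -0.23], [-1.99, 1.1, -1.33]] + [[-0.73, -0.63, 0.58], [0.88, 0.76, -0.7], [-0.11, -0.10, 0.09], [0.23, 0.20, -0.19], [-0.53, -0.46, 0.42]] + [[0.02, -0.25, -0.25],[0.02, -0.18, -0.18],[-0.04, 0.37, 0.36],[-0.01, 0.13, 0.13],[-0.0, 0.03, 0.02]]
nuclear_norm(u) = 6.87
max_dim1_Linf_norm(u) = 2.53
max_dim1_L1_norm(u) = 4.24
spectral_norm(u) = 4.19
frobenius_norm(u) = 4.68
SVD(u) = [[-0.53,  -0.57,  0.51], [-0.16,  0.68,  0.37], [-0.53,  -0.09,  -0.73], [0.11,  0.18,  -0.27], [0.63,  -0.41,  -0.05]] @ diag([4.185838152110054, 1.9832006203919113, 0.7008382578148974]) @ [[-0.76, 0.42, -0.50], [0.65, 0.56, -0.51], [0.07, -0.72, -0.69]]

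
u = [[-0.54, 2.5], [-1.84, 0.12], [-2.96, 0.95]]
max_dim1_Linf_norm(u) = 2.96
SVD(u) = [[-0.44, 0.88],[-0.43, -0.37],[-0.79, -0.29]] @ diag([3.8622866164131544, 2.1652810655145505]) @ [[0.87, -0.49], [0.49, 0.87]]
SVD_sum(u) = [[-1.48,  0.84],[-1.45,  0.82],[-2.65,  1.5]] + [[0.94,  1.66],  [-0.39,  -0.7],  [-0.31,  -0.55]]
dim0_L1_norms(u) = [5.34, 3.57]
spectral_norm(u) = 3.86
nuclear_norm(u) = 6.03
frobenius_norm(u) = 4.43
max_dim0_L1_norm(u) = 5.34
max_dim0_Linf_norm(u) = 2.96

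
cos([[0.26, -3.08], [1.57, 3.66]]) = [[1.32, 3.87], [-1.97, -2.95]]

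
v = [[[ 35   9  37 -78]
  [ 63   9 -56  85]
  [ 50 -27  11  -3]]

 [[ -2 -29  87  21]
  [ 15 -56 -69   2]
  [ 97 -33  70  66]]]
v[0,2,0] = 50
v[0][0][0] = 35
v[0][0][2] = 37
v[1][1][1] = -56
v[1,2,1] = -33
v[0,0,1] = 9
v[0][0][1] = 9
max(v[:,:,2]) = 87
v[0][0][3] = -78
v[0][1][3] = 85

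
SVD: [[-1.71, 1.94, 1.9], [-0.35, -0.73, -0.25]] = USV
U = [[-0.99, 0.13], [0.13, 0.99]]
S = [3.24, 0.74]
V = [[0.51, -0.62, -0.59], [-0.77, -0.63, 0.00]]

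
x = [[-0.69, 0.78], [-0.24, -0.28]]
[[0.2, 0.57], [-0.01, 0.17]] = x @ [[-0.12, -0.77],[0.15, 0.05]]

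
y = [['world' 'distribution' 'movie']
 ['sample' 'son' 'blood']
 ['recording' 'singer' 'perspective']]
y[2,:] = ['recording', 'singer', 'perspective']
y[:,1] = ['distribution', 'son', 'singer']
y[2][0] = 'recording'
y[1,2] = 'blood'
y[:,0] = ['world', 'sample', 'recording']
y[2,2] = 'perspective'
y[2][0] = 'recording'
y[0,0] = 'world'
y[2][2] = 'perspective'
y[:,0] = ['world', 'sample', 'recording']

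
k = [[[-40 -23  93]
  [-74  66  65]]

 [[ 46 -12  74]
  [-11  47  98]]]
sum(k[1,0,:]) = 108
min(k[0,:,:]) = -74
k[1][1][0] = -11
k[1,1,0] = -11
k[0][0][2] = 93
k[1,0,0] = 46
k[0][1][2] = 65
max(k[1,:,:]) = 98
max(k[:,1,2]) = 98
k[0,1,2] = 65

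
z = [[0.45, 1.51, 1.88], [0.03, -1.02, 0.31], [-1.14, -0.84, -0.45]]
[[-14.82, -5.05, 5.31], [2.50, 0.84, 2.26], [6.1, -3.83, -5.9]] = z @ [[-0.68,5.58,5.07], [-3.87,-1.51,-1.27], [-4.61,-2.81,2.63]]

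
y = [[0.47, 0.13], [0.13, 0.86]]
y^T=[[0.47, 0.13], [0.13, 0.86]]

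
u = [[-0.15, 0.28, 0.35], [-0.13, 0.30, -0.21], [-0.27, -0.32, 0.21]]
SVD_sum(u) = [[-0.00, -0.01, 0.01], [0.09, 0.25, -0.18], [-0.12, -0.35, 0.25]] + [[-0.2, 0.29, 0.31], [-0.04, 0.06, 0.07], [-0.02, 0.03, 0.04]] + [[0.05, 0.00, 0.03], [-0.17, -0.01, -0.10], [-0.13, -0.01, -0.07]]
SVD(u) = [[0.03, -0.97, 0.24], [-0.58, -0.21, -0.78], [0.81, -0.11, -0.57]] @ diag([0.5437811416205844, 0.48245693092408537, 0.2556117755916697]) @ [[-0.27,-0.78,0.56], [0.42,-0.62,-0.66], [0.86,0.06,0.50]]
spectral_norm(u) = 0.54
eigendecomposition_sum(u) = [[(-0.07+0.17j), 0.15+0.04j, 0.17+0.03j], [-0.07-0.02j, (-0.01+0.07j), (-0+0.07j)], [-0.13-0.02j, -0.00+0.11j, (0.01+0.12j)]] + [[-0.07-0.17j, 0.15-0.04j, 0.17-0.03j], [-0.07+0.02j, (-0.01-0.07j), -0.00-0.07j], [(-0.13+0.02j), (-0-0.11j), (0.01-0.12j)]] + [[(-0+0j), -0.03-0.00j, (0.02-0j)], [(0.02-0j), 0.32+0.00j, -0.20+0.00j], [(-0.02+0j), (-0.31-0j), (0.19-0j)]]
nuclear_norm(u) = 1.28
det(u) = 0.07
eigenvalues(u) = [(-0.08+0.35j), (-0.08-0.35j), (0.52+0j)]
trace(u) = 0.36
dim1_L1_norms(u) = [0.78, 0.64, 0.8]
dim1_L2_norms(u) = [0.47, 0.39, 0.47]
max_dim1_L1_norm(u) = 0.8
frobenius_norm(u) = 0.77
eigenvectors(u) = [[(0.78+0j),  0.78-0.00j,  (0.06+0j)], [0.04+0.32j,  (0.04-0.32j),  (-0.72+0j)], [0.13+0.52j,  (0.13-0.52j),  (0.69+0j)]]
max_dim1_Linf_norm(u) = 0.35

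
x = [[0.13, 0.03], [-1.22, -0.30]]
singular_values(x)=[1.26, 0.0]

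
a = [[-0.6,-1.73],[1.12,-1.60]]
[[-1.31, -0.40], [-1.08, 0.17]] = a@ [[0.08, 0.32], [0.73, 0.12]]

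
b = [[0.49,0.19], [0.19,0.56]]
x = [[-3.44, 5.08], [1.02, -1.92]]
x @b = [[-0.72, 2.19], [0.14, -0.88]]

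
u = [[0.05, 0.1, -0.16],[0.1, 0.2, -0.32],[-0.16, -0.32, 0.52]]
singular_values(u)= [0.77, 0.0, 0.0]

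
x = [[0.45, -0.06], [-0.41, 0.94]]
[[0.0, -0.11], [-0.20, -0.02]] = x @ [[-0.03, -0.27], [-0.23, -0.14]]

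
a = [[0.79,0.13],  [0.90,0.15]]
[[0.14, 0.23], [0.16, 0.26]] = a @ [[0.19, 0.30], [-0.05, -0.09]]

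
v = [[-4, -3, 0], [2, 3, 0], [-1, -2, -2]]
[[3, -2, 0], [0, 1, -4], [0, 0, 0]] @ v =[[-16, -15, 0], [6, 11, 8], [0, 0, 0]]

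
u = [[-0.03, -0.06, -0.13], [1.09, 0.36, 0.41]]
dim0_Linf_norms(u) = [1.09, 0.36, 0.41]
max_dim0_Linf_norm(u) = 1.09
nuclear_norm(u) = 1.34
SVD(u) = [[-0.07, 1.0], [1.00, 0.07]] @ diag([1.2221554386241547, 0.11634467689328229]) @ [[0.89,0.3,0.34], [0.43,-0.29,-0.86]]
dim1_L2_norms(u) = [0.15, 1.22]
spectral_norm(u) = 1.22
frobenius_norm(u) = 1.23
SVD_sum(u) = [[-0.08,-0.03,-0.03], [1.09,0.36,0.42]] + [[0.05, -0.03, -0.10], [0.0, -0.00, -0.01]]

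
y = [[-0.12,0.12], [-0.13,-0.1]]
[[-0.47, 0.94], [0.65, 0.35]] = y @ [[-1.13, -4.9], [-5.02, 2.91]]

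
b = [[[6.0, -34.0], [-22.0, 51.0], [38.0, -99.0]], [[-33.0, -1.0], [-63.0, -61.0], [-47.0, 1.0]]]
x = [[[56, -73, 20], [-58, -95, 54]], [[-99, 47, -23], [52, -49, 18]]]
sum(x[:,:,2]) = 69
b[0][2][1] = -99.0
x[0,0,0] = 56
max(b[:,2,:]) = 38.0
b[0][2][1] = -99.0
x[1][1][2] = 18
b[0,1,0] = -22.0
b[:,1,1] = [51.0, -61.0]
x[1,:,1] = [47, -49]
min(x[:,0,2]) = -23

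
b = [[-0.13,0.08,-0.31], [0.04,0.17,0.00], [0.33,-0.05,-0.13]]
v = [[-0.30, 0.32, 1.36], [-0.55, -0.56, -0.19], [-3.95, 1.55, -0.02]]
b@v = [[1.22,-0.57,-0.19], [-0.11,-0.08,0.02], [0.44,-0.07,0.46]]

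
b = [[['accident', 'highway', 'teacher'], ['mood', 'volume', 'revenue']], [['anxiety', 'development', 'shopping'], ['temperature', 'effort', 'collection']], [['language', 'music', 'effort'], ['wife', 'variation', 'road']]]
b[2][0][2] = 'effort'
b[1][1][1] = 'effort'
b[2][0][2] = 'effort'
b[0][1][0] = 'mood'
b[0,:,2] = ['teacher', 'revenue']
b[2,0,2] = 'effort'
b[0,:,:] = [['accident', 'highway', 'teacher'], ['mood', 'volume', 'revenue']]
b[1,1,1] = 'effort'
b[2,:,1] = ['music', 'variation']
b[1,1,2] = 'collection'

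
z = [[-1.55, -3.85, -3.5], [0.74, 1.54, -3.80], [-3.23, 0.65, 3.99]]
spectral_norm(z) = 6.94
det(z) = -68.33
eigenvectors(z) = [[-0.91+0.00j, 0.12-0.29j, (0.12+0.29j)], [(-0.15+0j), -0.75+0.00j, -0.75-0.00j], [(-0.38+0j), (0.47+0.36j), (0.47-0.36j)]]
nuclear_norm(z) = 13.66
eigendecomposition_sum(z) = [[-2.53+0.00j, (-1.64-0j), (-1.98-0j)], [(-0.4+0j), (-0.26-0j), -0.32-0.00j], [-1.04+0.00j, (-0.67-0j), -0.82-0.00j]] + [[0.49+0.46j, (-1.11-0.05j), -0.76-1.10j], [0.57-1.51j, (0.9+2.51j), -1.74+2.70j], [-1.10+0.67j, (0.66-2.01j), (2.4-0.84j)]] + [[0.49-0.46j, -1.11+0.05j, -0.76+1.10j], [(0.57+1.51j), 0.90-2.51j, (-1.74-2.7j)], [-1.10-0.67j, 0.66+2.01j, 2.40+0.84j]]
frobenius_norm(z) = 8.58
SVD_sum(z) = [[0.93, -1.08, -3.68], [0.78, -0.9, -3.08], [-1.10, 1.27, 4.35]] + [[-2.33, -2.89, 0.26], [1.2, 1.49, -0.13], [-1.12, -1.39, 0.12]] + [[-0.16, 0.12, -0.07], [-1.24, 0.95, -0.59], [-1.01, 0.77, -0.48]]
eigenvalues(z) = [(-3.61+0j), (3.79+2.14j), (3.79-2.14j)]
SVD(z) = [[-0.57, -0.82, -0.10], [-0.48, 0.42, -0.77], [0.67, -0.39, -0.63]] @ diag([6.942584334466629, 4.554004567165799, 2.161310982031875]) @ [[-0.24, 0.27, 0.93], [0.63, 0.78, -0.07], [0.74, -0.57, 0.35]]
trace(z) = 3.98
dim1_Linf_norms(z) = [3.85, 3.8, 3.99]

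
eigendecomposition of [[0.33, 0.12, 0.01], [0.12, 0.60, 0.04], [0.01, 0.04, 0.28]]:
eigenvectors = [[0.35, 0.87, 0.34],[0.93, -0.28, -0.24],[0.11, -0.40, 0.91]]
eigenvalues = [0.65, 0.29, 0.27]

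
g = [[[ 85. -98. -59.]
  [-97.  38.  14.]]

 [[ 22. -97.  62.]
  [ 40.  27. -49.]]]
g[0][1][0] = -97.0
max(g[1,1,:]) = 40.0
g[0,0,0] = 85.0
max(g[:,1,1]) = 38.0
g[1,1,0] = 40.0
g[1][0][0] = 22.0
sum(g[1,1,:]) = 18.0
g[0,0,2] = -59.0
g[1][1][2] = -49.0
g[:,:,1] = [[-98.0, 38.0], [-97.0, 27.0]]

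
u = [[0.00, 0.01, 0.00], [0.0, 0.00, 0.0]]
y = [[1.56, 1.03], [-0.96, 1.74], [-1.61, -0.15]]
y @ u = [[0.0,0.02,0.00],[0.00,-0.01,0.00],[0.0,-0.02,0.00]]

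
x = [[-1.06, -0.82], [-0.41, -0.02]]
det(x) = -0.315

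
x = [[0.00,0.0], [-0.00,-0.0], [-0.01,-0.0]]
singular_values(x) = [0.01, -0.0]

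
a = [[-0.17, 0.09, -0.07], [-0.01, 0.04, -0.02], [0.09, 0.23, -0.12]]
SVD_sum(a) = [[0.01,  0.09,  -0.05], [0.00,  0.04,  -0.02], [0.02,  0.23,  -0.13]] + [[-0.18, 0.0, -0.02], [-0.01, 0.0, -0.00], [0.07, -0.0, 0.01]] + [[0.00, -0.0, -0.0], [-0.00, 0.0, 0.00], [0.0, -0.0, -0.00]]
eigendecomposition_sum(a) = [[(-0.09+0j), (0.05+0.1j), -0.04-0.06j], [(-0+0.01j), 0.02+0.00j, -0.01+0.00j], [0.05+0.11j, (0.11-0.11j), (-0.06+0.08j)]] + [[-0.09-0.00j, 0.05-0.10j, (-0.04+0.06j)], [(-0-0.01j), (0.02-0j), (-0.01-0j)], [(0.05-0.11j), (0.11+0.11j), (-0.06-0.08j)]] + [[0j,-0.00+0.00j,-0j],[-0.00-0.00j,0.01-0.00j,(-0+0j)],[-0.00-0.00j,(0.02-0j),-0.00+0.00j]]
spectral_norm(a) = 0.29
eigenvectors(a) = [[0.22-0.54j, (0.22+0.54j), (-0.08+0j)],  [-0.06-0.06j, -0.06+0.06j, (0.51+0j)],  [-0.80+0.00j, (-0.8-0j), (0.86+0j)]]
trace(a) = -0.25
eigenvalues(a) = [(-0.13+0.08j), (-0.13-0.08j), (0.01+0j)]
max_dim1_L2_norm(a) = 0.27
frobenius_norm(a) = 0.35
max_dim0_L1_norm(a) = 0.36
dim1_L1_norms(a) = [0.33, 0.07, 0.44]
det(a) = 0.00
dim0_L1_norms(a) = [0.27, 0.36, 0.21]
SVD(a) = [[-0.34, 0.93, 0.12], [-0.15, 0.07, -0.99], [-0.93, -0.36, 0.12]] @ diag([0.28680027584683715, 0.19270533271395549, 0.0032025798634594802]) @ [[-0.08, -0.87, 0.48], [-0.99, 0.03, -0.12], [0.10, -0.49, -0.87]]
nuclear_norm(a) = 0.48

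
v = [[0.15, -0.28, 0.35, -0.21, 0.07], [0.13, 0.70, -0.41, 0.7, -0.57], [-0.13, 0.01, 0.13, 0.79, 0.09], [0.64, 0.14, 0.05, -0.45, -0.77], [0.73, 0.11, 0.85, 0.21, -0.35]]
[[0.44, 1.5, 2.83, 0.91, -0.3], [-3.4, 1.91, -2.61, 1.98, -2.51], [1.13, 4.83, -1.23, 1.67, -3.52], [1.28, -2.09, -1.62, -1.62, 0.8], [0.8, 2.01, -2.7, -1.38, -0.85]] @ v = [[0.26, 1.05, -0.30, 2.72, -1.17], [-0.49, 2.26, -4.35, -1.43, -2.21], [-0.54, 2.9, -4.65, 0.68, -2.84], [-0.32, -1.98, 1.69, -2.11, 2.1], [-0.77, 0.87, -1.69, -0.45, 0.03]]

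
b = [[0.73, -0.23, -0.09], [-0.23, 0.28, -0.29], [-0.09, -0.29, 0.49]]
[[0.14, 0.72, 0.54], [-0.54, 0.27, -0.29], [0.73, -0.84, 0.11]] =b @[[0.51, 1.5, 0.71], [0.32, 1.8, -0.20], [1.78, -0.38, 0.23]]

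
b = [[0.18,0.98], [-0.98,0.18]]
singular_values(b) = [1.0, 1.0]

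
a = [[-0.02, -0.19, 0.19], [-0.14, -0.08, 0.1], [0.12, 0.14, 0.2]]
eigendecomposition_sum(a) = [[-0.11, -0.15, 0.07], [-0.1, -0.14, 0.07], [0.06, 0.08, -0.04]] + [[0.05,-0.07,-0.03], [-0.04,0.06,0.02], [-0.01,0.01,0.00]] + [[0.04, 0.03, 0.14], [0.0, 0.0, 0.01], [0.07, 0.06, 0.23]]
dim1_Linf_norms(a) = [0.19, 0.14, 0.2]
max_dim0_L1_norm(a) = 0.49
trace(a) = 0.10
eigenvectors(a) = [[0.69, 0.78, 0.52], [0.63, -0.62, 0.03], [-0.35, -0.08, 0.85]]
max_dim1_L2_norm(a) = 0.27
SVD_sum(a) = [[-0.06,-0.15,0.21], [-0.03,-0.09,0.12], [-0.01,-0.03,0.04]] + [[-0.01, -0.01, -0.01], [-0.04, -0.04, -0.04], [0.15, 0.16, 0.16]] + [[0.04, -0.03, -0.01], [-0.07, 0.05, 0.02], [-0.02, 0.01, 0.00]]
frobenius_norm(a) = 0.43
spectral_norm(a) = 0.31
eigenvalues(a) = [-0.29, 0.11, 0.28]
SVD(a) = [[0.85,-0.05,0.53],[0.5,-0.24,-0.83],[0.16,0.97,-0.18]] @ diag([0.3100792622815342, 0.274856147020161, 0.10442676643548472]) @ [[-0.22, -0.58, 0.79], [0.55, 0.60, 0.59], [0.81, -0.56, -0.19]]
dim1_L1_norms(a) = [0.4, 0.32, 0.46]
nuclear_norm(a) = 0.69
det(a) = -0.01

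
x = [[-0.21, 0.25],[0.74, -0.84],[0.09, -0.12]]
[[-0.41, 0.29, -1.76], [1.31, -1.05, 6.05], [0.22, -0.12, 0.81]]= x@[[-1.86, -1.89, 3.63],[-3.2, -0.42, -4.0]]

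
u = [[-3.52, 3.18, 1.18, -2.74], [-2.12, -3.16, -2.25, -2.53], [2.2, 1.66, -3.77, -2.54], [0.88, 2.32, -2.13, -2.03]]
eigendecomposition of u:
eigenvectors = [[-0.57+0.00j, -0.15+0.51j, (-0.15-0.51j), -0.47+0.00j], [(0.39+0j), (-0.66+0j), -0.66-0.00j, (0.22+0j)], [(0.67+0j), 0.01+0.36j, 0.01-0.36j, (-0.58+0j)], [0.28+0.00j, 0.05+0.38j, 0.05-0.38j, (0.63+0j)]]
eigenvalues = [(-5.74+0j), (-3.43+4.31j), (-3.43-4.31j), (0.11+0j)]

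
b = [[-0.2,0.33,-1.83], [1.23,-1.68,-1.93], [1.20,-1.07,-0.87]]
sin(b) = [[-0.69, 0.89, -1.79],[-0.15, 0.03, -1.43],[0.55, -0.2, -0.66]]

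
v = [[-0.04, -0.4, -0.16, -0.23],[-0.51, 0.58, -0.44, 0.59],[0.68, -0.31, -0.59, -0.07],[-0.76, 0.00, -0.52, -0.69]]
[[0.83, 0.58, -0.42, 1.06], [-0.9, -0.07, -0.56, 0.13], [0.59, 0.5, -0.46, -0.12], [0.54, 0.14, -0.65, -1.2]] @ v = [[-1.42, 0.13, -0.69, -0.55], [-0.41, 0.49, 0.44, 0.12], [-0.5, 0.2, 0.02, 0.27], [0.38, 0.07, 0.86, 0.83]]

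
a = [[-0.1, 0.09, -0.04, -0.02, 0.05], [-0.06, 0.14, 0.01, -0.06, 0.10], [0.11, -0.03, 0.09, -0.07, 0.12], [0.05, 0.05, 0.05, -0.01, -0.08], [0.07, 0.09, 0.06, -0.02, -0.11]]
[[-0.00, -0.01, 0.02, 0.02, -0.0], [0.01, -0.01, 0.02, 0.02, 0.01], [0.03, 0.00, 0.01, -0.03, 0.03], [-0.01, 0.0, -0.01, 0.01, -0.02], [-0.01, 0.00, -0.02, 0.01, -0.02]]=a@[[0.1, 0.06, -0.03, -0.07, 0.07], [-0.0, -0.01, 0.02, 0.16, -0.08], [-0.02, -0.00, -0.07, -0.09, -0.07], [-0.04, 0.01, -0.08, 0.02, -0.12], [0.13, -0.01, 0.14, -0.08, 0.18]]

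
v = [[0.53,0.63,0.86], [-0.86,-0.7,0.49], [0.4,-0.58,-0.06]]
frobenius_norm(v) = 1.84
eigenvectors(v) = [[(-0.81+0j), (0.09+0.47j), 0.09-0.47j], [0.28+0.00j, (-0.73+0j), (-0.73-0j)], [-0.52+0.00j, (-0.06-0.49j), -0.06+0.49j]]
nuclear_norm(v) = 3.06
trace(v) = -0.23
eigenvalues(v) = [(0.87+0j), (-0.55+0.88j), (-0.55-0.88j)]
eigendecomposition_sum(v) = [[(0.54+0j),(0.03+0j),(0.52+0j)], [(-0.19-0j),(-0.01-0j),(-0.18+0j)], [(0.35+0j),(0.02+0j),(0.33+0j)]] + [[-0.01+0.22j,(0.3+0.17j),(0.17-0.26j)], [-0.34-0.08j,-0.35+0.40j,0.33+0.33j], [(0.02-0.23j),-0.30-0.20j,(-0.2+0.25j)]] + [[-0.01-0.22j, 0.30-0.17j, (0.17+0.26j)], [-0.34+0.08j, -0.35-0.40j, 0.33-0.33j], [0.02+0.23j, -0.30+0.20j, (-0.2-0.25j)]]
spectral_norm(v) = 1.39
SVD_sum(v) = [[0.65, 0.69, 0.18], [-0.66, -0.71, -0.18], [-0.11, -0.12, -0.03]] + [[-0.23,0.05,0.64], [-0.23,0.05,0.66], [0.08,-0.02,-0.22]] + [[0.11, -0.11, 0.05], [0.04, -0.04, 0.02], [0.43, -0.45, 0.19]]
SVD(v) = [[-0.69, -0.68, 0.25], [0.71, -0.70, 0.08], [0.11, 0.23, 0.97]] @ diag([1.392378290991916, 0.9988867227699824, 0.6712734240592856]) @ [[-0.67, -0.72, -0.18], [0.34, -0.07, -0.94], [0.66, -0.69, 0.29]]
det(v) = 0.93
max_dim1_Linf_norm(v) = 0.86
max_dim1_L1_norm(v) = 2.05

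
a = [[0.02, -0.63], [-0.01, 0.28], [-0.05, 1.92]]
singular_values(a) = [2.04, 0.0]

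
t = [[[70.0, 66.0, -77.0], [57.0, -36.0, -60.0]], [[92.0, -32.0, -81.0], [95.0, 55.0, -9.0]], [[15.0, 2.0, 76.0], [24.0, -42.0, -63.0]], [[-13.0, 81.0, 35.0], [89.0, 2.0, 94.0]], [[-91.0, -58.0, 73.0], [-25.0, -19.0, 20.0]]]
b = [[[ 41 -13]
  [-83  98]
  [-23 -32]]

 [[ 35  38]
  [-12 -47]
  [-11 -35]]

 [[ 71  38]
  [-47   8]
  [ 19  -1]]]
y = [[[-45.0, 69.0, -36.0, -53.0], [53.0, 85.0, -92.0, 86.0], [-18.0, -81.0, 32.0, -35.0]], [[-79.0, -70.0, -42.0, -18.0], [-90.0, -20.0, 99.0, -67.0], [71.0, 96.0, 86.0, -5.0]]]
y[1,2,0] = 71.0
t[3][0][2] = 35.0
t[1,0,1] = -32.0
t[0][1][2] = -60.0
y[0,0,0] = -45.0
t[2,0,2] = 76.0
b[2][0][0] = 71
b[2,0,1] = 38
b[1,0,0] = 35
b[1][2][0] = -11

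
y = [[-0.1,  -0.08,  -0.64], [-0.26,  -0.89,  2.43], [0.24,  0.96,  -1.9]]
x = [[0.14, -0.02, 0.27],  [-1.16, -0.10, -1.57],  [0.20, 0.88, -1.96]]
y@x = [[-0.05, -0.55, 1.35], [1.48, 2.23, -3.44], [-1.46, -1.77, 2.28]]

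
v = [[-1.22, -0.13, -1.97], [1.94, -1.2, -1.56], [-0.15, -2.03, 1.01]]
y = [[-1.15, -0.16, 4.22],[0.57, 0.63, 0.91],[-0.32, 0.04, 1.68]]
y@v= [[0.46, -8.23, 6.78], [0.39, -2.68, -1.19], [0.22, -3.42, 2.26]]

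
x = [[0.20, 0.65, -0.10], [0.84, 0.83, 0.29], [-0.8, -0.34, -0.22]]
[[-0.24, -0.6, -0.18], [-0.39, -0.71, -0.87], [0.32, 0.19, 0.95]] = x @ [[-0.44, 0.27, -1.40],[-0.17, -1.04, 0.22],[0.41, -0.25, 0.43]]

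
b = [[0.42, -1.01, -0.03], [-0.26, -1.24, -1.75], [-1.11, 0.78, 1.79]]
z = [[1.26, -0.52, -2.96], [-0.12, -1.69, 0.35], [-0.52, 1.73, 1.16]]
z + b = [[1.68, -1.53, -2.99], [-0.38, -2.93, -1.4], [-1.63, 2.51, 2.95]]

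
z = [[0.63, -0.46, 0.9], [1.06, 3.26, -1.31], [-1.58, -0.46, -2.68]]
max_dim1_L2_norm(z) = 3.67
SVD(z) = [[-0.21, 0.25, -0.94], [0.95, 0.29, -0.13], [0.24, -0.92, -0.3]] @ diag([3.7424102491624796, 3.265936988597693, 0.32283294979455623]) @ [[0.13, 0.82, -0.56],[0.59, 0.39, 0.71],[-0.8, 0.42, 0.43]]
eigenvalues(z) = [-2.41, 0.53, 3.09]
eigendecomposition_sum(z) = [[0.32, 0.08, 0.67], [-0.35, -0.09, -0.74], [-1.26, -0.32, -2.64]] + [[0.66,0.13,0.13], [-0.39,-0.08,-0.08], [-0.27,-0.05,-0.05]] + [[-0.35, -0.67, 0.1], [1.8, 3.43, -0.5], [-0.05, -0.09, 0.01]]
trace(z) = 1.21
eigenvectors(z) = [[-0.24,-0.81,-0.19], [0.26,0.48,0.98], [0.94,0.33,-0.03]]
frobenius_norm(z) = 4.98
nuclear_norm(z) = 7.33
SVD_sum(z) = [[-0.10, -0.65, 0.44], [0.46, 2.91, -1.97], [0.12, 0.75, -0.51]] + [[0.49, 0.32, 0.59], [0.57, 0.37, 0.68], [-1.78, -1.16, -2.13]] + [[0.24, -0.13, -0.13], [0.03, -0.02, -0.02], [0.08, -0.04, -0.04]]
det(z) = -3.95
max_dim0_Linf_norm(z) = 3.26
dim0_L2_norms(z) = [2.0, 3.32, 3.12]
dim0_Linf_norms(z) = [1.58, 3.26, 2.68]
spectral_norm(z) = 3.74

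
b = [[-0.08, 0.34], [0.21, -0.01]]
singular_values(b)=[0.36, 0.2]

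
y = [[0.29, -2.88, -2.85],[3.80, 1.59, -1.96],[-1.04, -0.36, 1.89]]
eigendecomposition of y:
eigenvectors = [[-0.23+0.57j, -0.23-0.57j, 0.26+0.00j], [0.76+0.00j, (0.76-0j), (-0.75+0j)], [-0.19+0.08j, -0.19-0.08j, (0.61+0j)]]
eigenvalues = [(0.94+2.62j), (0.94-2.62j), (1.9+0j)]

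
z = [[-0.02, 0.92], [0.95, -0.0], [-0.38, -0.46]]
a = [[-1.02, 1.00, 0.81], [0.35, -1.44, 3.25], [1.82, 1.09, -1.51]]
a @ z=[[0.66,-1.31], [-2.61,-1.17], [1.57,2.37]]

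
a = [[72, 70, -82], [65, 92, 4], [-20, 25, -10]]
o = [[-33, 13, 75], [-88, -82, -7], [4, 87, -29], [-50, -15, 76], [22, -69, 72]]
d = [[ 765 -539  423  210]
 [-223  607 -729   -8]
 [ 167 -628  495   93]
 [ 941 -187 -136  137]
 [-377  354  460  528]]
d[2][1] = -628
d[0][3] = 210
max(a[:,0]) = 72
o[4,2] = 72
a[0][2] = -82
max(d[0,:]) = 765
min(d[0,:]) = -539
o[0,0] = -33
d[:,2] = [423, -729, 495, -136, 460]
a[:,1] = [70, 92, 25]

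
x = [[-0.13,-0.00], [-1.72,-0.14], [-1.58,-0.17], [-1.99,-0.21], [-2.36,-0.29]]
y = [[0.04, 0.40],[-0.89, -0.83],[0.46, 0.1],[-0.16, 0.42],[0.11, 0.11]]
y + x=[[-0.09,0.40], [-2.61,-0.97], [-1.12,-0.07], [-2.15,0.21], [-2.25,-0.18]]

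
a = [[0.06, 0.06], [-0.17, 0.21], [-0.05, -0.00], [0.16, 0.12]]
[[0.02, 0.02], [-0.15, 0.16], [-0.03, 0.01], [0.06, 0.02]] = a @ [[0.55, -0.27], [-0.27, 0.54]]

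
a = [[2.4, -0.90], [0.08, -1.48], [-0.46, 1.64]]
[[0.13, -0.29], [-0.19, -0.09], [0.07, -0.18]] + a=[[2.53, -1.19], [-0.11, -1.57], [-0.39, 1.46]]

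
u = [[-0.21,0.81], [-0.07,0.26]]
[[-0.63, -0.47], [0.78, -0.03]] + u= [[-0.84,0.34], [0.71,0.23]]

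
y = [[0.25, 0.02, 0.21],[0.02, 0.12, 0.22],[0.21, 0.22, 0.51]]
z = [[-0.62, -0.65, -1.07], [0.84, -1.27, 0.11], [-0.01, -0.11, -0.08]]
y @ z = [[-0.14, -0.21, -0.28], [0.09, -0.19, -0.03], [0.05, -0.47, -0.24]]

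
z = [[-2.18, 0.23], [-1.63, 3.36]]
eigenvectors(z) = [[-0.96, -0.04], [-0.29, -1.00]]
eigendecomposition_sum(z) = [[-2.14, 0.09], [-0.64, 0.03]] + [[-0.04,0.14], [-0.99,3.33]]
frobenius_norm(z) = 4.33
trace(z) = 1.18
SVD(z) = [[-0.37, -0.93], [-0.93, 0.37]] @ diag([3.958441720036881, 1.7557161356755429]) @ [[0.59, -0.81],[0.81, 0.59]]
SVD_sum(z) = [[-0.86, 1.19], [-2.16, 2.98]] + [[-1.32, -0.96], [0.53, 0.38]]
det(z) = -6.95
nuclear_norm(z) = 5.71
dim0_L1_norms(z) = [3.81, 3.59]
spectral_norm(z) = 3.96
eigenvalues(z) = [-2.11, 3.29]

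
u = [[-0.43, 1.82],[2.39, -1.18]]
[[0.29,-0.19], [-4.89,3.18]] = u @ [[-2.23, 1.45],  [-0.37, 0.24]]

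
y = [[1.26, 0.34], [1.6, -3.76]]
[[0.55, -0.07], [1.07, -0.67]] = y@[[0.46, -0.09], [-0.09, 0.14]]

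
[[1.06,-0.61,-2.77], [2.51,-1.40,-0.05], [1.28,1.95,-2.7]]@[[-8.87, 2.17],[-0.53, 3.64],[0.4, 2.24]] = [[-10.19,-6.12],[-21.54,0.24],[-13.47,3.83]]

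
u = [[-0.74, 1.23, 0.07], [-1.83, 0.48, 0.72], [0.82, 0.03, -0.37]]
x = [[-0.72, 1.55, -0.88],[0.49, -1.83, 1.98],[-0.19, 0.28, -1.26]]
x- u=[[0.02,0.32,-0.95], [2.32,-2.31,1.26], [-1.01,0.25,-0.89]]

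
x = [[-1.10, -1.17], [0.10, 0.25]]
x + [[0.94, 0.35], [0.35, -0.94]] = [[-0.16, -0.82],  [0.45, -0.69]]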